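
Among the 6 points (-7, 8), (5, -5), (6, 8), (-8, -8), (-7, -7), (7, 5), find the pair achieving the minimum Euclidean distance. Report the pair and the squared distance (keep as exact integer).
Pair = ((-8, -8), (-7, -7)); squared distance = 2

Compute all C(6, 2) = 15 pairwise squared distances (x_i − x_j)² + (y_i − y_j)². The minimum is 2, attained by the pair ((-8, -8), (-7, -7)).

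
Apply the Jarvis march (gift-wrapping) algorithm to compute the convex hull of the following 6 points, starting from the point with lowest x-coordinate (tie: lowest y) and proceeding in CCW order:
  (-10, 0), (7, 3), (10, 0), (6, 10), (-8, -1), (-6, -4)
Hull (CCW) = [(-10, 0), (-6, -4), (10, 0), (6, 10)]

Jarvis march: at each step, from the current hull vertex p, select the next vertex q as the point such that every other point lies strictly to the left of (or on) the directed line p → q. (Equivalently: for every other point r, the cross product (q − p) × (r − p) ≥ 0.)
Starting point (lowest x, tie lowest y): (-10, 0). Wrap until returning to start. Resulting hull: (-10, 0), (-6, -4), (10, 0), (6, 10).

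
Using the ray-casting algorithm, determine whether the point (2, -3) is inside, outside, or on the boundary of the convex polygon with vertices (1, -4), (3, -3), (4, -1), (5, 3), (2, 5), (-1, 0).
The point (2, -3) lies strictly inside the polygon

Cast a horizontal ray to the right from the query point and count how many polygon edges it crosses (each edge strictly once or zero times, handled with the usual half-open convention). 
Parity of crossings → odd ⇒ inside.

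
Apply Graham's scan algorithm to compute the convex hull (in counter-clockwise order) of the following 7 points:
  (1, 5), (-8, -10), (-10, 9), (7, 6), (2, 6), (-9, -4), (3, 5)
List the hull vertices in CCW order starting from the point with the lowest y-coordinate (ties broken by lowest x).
Hull (CCW) = [(-8, -10), (7, 6), (-10, 9), (-9, -4)]

Graham scan procedure:
  1. Find the pivot p₀ = point with lowest y (tie → lowest x): (-8, -10).
  2. Sort the remaining points by polar angle around p₀.
  3. Walk through sorted points, maintaining a stack; pop the top while the last three entries make a non-left turn (cross product ≤ 0).
  4. Final stack is the convex hull in CCW order: (-8, -10), (7, 6), (-10, 9), (-9, -4).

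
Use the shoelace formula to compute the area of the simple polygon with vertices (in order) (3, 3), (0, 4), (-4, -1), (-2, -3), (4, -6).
Area = 46

Shoelace formula: Area = (1/2) |Σ_i (x_i · y_{i+1} − x_{i+1} · y_i)| (indices mod n). Compute each cross term:
  (3)(4) − (0)(3) = 12
  (0)(-1) − (-4)(4) = 16
  (-4)(-3) − (-2)(-1) = 10
  (-2)(-6) − (4)(-3) = 24
  (4)(3) − (3)(-6) = 30
Sum = 92, so (signed) Area = 92/2 = 46, |Area| = 46.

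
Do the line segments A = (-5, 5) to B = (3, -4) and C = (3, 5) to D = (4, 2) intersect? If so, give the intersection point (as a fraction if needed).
No (intersection of containing lines falls outside at least one segment)

Parametrize and solve: t = 8/5, s = 24/5. At least one of these is outside [0, 1], so the segments do not intersect.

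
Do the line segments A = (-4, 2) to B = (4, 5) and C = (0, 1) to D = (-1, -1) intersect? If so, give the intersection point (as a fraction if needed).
No (intersection of containing lines falls outside at least one segment)

Parametrize and solve: t = 9/13, s = -20/13. At least one of these is outside [0, 1], so the segments do not intersect.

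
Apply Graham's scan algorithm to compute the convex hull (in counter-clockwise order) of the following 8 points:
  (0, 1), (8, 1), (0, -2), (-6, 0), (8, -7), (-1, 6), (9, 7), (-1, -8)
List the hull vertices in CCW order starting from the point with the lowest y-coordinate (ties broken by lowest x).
Hull (CCW) = [(-1, -8), (8, -7), (9, 7), (-1, 6), (-6, 0)]

Graham scan procedure:
  1. Find the pivot p₀ = point with lowest y (tie → lowest x): (-1, -8).
  2. Sort the remaining points by polar angle around p₀.
  3. Walk through sorted points, maintaining a stack; pop the top while the last three entries make a non-left turn (cross product ≤ 0).
  4. Final stack is the convex hull in CCW order: (-1, -8), (8, -7), (9, 7), (-1, 6), (-6, 0).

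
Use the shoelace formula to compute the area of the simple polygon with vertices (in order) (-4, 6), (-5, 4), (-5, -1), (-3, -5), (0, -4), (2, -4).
Area = 77/2

Shoelace formula: Area = (1/2) |Σ_i (x_i · y_{i+1} − x_{i+1} · y_i)| (indices mod n). Compute each cross term:
  (-4)(4) − (-5)(6) = 14
  (-5)(-1) − (-5)(4) = 25
  (-5)(-5) − (-3)(-1) = 22
  (-3)(-4) − (0)(-5) = 12
  (0)(-4) − (2)(-4) = 8
  (2)(6) − (-4)(-4) = -4
Sum = 77, so (signed) Area = 77/2 = 77/2, |Area| = 77/2.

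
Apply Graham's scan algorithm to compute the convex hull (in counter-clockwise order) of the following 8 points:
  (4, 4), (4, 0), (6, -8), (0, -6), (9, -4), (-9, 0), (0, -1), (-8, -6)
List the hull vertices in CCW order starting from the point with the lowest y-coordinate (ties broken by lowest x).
Hull (CCW) = [(6, -8), (9, -4), (4, 4), (-9, 0), (-8, -6)]

Graham scan procedure:
  1. Find the pivot p₀ = point with lowest y (tie → lowest x): (6, -8).
  2. Sort the remaining points by polar angle around p₀.
  3. Walk through sorted points, maintaining a stack; pop the top while the last three entries make a non-left turn (cross product ≤ 0).
  4. Final stack is the convex hull in CCW order: (6, -8), (9, -4), (4, 4), (-9, 0), (-8, -6).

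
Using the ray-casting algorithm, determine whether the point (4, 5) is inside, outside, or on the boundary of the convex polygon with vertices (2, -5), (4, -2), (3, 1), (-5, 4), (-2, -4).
The point (4, 5) lies strictly outside the polygon

Cast a horizontal ray to the right from the query point and count how many polygon edges it crosses (each edge strictly once or zero times, handled with the usual half-open convention). 
Parity of crossings → even ⇒ outside.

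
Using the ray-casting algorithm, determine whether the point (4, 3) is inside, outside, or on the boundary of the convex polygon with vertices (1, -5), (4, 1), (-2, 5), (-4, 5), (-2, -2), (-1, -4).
The point (4, 3) lies strictly outside the polygon

Cast a horizontal ray to the right from the query point and count how many polygon edges it crosses (each edge strictly once or zero times, handled with the usual half-open convention). 
Parity of crossings → even ⇒ outside.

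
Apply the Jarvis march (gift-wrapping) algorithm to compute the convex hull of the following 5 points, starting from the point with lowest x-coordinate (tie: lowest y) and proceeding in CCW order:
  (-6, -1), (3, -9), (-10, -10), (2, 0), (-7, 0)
Hull (CCW) = [(-10, -10), (3, -9), (2, 0), (-7, 0)]

Jarvis march: at each step, from the current hull vertex p, select the next vertex q as the point such that every other point lies strictly to the left of (or on) the directed line p → q. (Equivalently: for every other point r, the cross product (q − p) × (r − p) ≥ 0.)
Starting point (lowest x, tie lowest y): (-10, -10). Wrap until returning to start. Resulting hull: (-10, -10), (3, -9), (2, 0), (-7, 0).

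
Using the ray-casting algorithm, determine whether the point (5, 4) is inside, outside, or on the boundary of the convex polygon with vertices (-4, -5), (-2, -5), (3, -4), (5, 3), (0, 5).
The point (5, 4) lies strictly outside the polygon

Cast a horizontal ray to the right from the query point and count how many polygon edges it crosses (each edge strictly once or zero times, handled with the usual half-open convention). 
Parity of crossings → even ⇒ outside.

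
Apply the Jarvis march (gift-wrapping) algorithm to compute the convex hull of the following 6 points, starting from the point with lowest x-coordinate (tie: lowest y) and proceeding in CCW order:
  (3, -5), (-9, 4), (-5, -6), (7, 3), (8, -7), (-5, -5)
Hull (CCW) = [(-9, 4), (-5, -6), (8, -7), (7, 3)]

Jarvis march: at each step, from the current hull vertex p, select the next vertex q as the point such that every other point lies strictly to the left of (or on) the directed line p → q. (Equivalently: for every other point r, the cross product (q − p) × (r − p) ≥ 0.)
Starting point (lowest x, tie lowest y): (-9, 4). Wrap until returning to start. Resulting hull: (-9, 4), (-5, -6), (8, -7), (7, 3).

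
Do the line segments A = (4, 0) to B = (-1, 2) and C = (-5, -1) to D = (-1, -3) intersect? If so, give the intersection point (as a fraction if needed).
No (intersection of containing lines falls outside at least one segment)

Parametrize and solve: t = 11, s = -23/2. At least one of these is outside [0, 1], so the segments do not intersect.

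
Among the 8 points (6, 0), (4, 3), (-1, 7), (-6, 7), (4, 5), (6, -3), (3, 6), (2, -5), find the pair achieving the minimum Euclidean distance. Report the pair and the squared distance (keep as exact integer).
Pair = ((4, 5), (3, 6)); squared distance = 2

Compute all C(8, 2) = 28 pairwise squared distances (x_i − x_j)² + (y_i − y_j)². The minimum is 2, attained by the pair ((4, 5), (3, 6)).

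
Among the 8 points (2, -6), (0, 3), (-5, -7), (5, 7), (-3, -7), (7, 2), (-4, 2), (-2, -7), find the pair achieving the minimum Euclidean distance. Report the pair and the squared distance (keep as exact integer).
Pair = ((-3, -7), (-2, -7)); squared distance = 1

Compute all C(8, 2) = 28 pairwise squared distances (x_i − x_j)² + (y_i − y_j)². The minimum is 1, attained by the pair ((-3, -7), (-2, -7)).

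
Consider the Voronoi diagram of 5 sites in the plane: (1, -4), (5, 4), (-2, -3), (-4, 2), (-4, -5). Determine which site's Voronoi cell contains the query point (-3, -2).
Nearest site = (-2, -3)

The Voronoi cell of site s contains exactly those query points closer to s than to any other site. Compute squared distances from q = (-3, -2) to each site:
  (-2 − -3)² + (-3 − -2)² = 2
  (-4 − -3)² + (-5 − -2)² = 10
  (-4 − -3)² + (2 − -2)² = 17
  (1 − -3)² + (-4 − -2)² = 20
  (5 − -3)² + (4 − -2)² = 100
Minimum is attained by (-2, -3), so q lies in its Voronoi cell.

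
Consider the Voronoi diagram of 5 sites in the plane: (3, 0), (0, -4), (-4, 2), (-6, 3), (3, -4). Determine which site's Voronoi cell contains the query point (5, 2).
Nearest site = (3, 0)

The Voronoi cell of site s contains exactly those query points closer to s than to any other site. Compute squared distances from q = (5, 2) to each site:
  (3 − 5)² + (0 − 2)² = 8
  (3 − 5)² + (-4 − 2)² = 40
  (0 − 5)² + (-4 − 2)² = 61
  (-4 − 5)² + (2 − 2)² = 81
  (-6 − 5)² + (3 − 2)² = 122
Minimum is attained by (3, 0), so q lies in its Voronoi cell.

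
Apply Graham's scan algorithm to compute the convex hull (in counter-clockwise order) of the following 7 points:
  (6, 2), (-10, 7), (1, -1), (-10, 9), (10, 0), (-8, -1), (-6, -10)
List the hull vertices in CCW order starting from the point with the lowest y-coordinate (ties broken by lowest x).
Hull (CCW) = [(-6, -10), (10, 0), (6, 2), (-10, 9), (-10, 7)]

Graham scan procedure:
  1. Find the pivot p₀ = point with lowest y (tie → lowest x): (-6, -10).
  2. Sort the remaining points by polar angle around p₀.
  3. Walk through sorted points, maintaining a stack; pop the top while the last three entries make a non-left turn (cross product ≤ 0).
  4. Final stack is the convex hull in CCW order: (-6, -10), (10, 0), (6, 2), (-10, 9), (-10, 7).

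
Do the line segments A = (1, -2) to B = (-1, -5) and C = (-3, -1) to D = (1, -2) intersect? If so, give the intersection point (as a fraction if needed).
Yes; intersection at (1, -2) (t = 0 on AB, s = 1 on CD)

Parametrize AB as A + t(B − A) = (1 + -2 t, -2 + -3 t) and CD as C + s(D − C) = (-3 + 4 s, -1 + -1 s). Solve the linear system for (t, s). Determinant = -14 ≠ 0, so a unique intersection of the containing lines exists. Solution: t = 0, s = 1 — both in [0, 1], so the segments cross. Intersection point: (1, -2).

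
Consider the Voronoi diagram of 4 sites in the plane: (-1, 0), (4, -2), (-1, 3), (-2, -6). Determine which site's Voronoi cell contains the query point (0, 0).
Nearest site = (-1, 0)

The Voronoi cell of site s contains exactly those query points closer to s than to any other site. Compute squared distances from q = (0, 0) to each site:
  (-1 − 0)² + (0 − 0)² = 1
  (-1 − 0)² + (3 − 0)² = 10
  (4 − 0)² + (-2 − 0)² = 20
  (-2 − 0)² + (-6 − 0)² = 40
Minimum is attained by (-1, 0), so q lies in its Voronoi cell.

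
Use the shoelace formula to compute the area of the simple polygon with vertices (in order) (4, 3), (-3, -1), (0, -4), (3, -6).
Area = 31

Shoelace formula: Area = (1/2) |Σ_i (x_i · y_{i+1} − x_{i+1} · y_i)| (indices mod n). Compute each cross term:
  (4)(-1) − (-3)(3) = 5
  (-3)(-4) − (0)(-1) = 12
  (0)(-6) − (3)(-4) = 12
  (3)(3) − (4)(-6) = 33
Sum = 62, so (signed) Area = 62/2 = 31, |Area| = 31.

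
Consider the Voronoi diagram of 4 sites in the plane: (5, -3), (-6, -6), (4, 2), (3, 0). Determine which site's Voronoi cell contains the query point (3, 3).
Nearest site = (4, 2)

The Voronoi cell of site s contains exactly those query points closer to s than to any other site. Compute squared distances from q = (3, 3) to each site:
  (4 − 3)² + (2 − 3)² = 2
  (3 − 3)² + (0 − 3)² = 9
  (5 − 3)² + (-3 − 3)² = 40
  (-6 − 3)² + (-6 − 3)² = 162
Minimum is attained by (4, 2), so q lies in its Voronoi cell.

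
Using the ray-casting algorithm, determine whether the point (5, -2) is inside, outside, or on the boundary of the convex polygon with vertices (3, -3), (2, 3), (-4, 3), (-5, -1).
The point (5, -2) lies strictly outside the polygon

Cast a horizontal ray to the right from the query point and count how many polygon edges it crosses (each edge strictly once or zero times, handled with the usual half-open convention). 
Parity of crossings → even ⇒ outside.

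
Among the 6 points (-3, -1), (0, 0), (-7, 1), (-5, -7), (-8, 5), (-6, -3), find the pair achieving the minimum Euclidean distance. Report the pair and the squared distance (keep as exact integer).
Pair = ((-3, -1), (0, 0)); squared distance = 10

Compute all C(6, 2) = 15 pairwise squared distances (x_i − x_j)² + (y_i − y_j)². The minimum is 10, attained by the pair ((-3, -1), (0, 0)).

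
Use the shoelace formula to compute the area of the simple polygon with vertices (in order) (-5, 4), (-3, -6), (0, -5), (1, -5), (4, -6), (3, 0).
Area = 53

Shoelace formula: Area = (1/2) |Σ_i (x_i · y_{i+1} − x_{i+1} · y_i)| (indices mod n). Compute each cross term:
  (-5)(-6) − (-3)(4) = 42
  (-3)(-5) − (0)(-6) = 15
  (0)(-5) − (1)(-5) = 5
  (1)(-6) − (4)(-5) = 14
  (4)(0) − (3)(-6) = 18
  (3)(4) − (-5)(0) = 12
Sum = 106, so (signed) Area = 106/2 = 53, |Area| = 53.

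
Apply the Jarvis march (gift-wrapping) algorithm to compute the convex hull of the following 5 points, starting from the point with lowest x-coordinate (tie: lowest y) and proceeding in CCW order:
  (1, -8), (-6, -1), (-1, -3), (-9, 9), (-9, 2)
Hull (CCW) = [(-9, 2), (1, -8), (-1, -3), (-9, 9)]

Jarvis march: at each step, from the current hull vertex p, select the next vertex q as the point such that every other point lies strictly to the left of (or on) the directed line p → q. (Equivalently: for every other point r, the cross product (q − p) × (r − p) ≥ 0.)
Starting point (lowest x, tie lowest y): (-9, 2). Wrap until returning to start. Resulting hull: (-9, 2), (1, -8), (-1, -3), (-9, 9).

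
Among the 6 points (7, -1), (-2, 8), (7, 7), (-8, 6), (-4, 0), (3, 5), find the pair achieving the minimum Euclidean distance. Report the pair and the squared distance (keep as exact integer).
Pair = ((7, 7), (3, 5)); squared distance = 20

Compute all C(6, 2) = 15 pairwise squared distances (x_i − x_j)² + (y_i − y_j)². The minimum is 20, attained by the pair ((7, 7), (3, 5)).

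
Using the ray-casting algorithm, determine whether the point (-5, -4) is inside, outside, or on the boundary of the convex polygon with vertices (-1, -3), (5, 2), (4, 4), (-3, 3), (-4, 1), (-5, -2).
The point (-5, -4) lies strictly outside the polygon

Cast a horizontal ray to the right from the query point and count how many polygon edges it crosses (each edge strictly once or zero times, handled with the usual half-open convention). 
Parity of crossings → even ⇒ outside.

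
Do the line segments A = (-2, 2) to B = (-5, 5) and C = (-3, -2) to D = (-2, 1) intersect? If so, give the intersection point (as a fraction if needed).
No (intersection of containing lines falls outside at least one segment)

Parametrize and solve: t = -1/12, s = 5/4. At least one of these is outside [0, 1], so the segments do not intersect.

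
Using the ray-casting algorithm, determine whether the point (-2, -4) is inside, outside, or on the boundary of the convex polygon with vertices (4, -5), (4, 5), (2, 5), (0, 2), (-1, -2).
The point (-2, -4) lies strictly outside the polygon

Cast a horizontal ray to the right from the query point and count how many polygon edges it crosses (each edge strictly once or zero times, handled with the usual half-open convention). 
Parity of crossings → even ⇒ outside.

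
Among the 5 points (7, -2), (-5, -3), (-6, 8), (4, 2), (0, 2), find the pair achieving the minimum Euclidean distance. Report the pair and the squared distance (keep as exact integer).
Pair = ((4, 2), (0, 2)); squared distance = 16

Compute all C(5, 2) = 10 pairwise squared distances (x_i − x_j)² + (y_i − y_j)². The minimum is 16, attained by the pair ((4, 2), (0, 2)).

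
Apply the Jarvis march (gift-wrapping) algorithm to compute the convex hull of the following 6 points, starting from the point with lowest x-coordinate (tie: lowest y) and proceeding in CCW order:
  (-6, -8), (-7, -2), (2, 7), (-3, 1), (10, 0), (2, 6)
Hull (CCW) = [(-7, -2), (-6, -8), (10, 0), (2, 7)]

Jarvis march: at each step, from the current hull vertex p, select the next vertex q as the point such that every other point lies strictly to the left of (or on) the directed line p → q. (Equivalently: for every other point r, the cross product (q − p) × (r − p) ≥ 0.)
Starting point (lowest x, tie lowest y): (-7, -2). Wrap until returning to start. Resulting hull: (-7, -2), (-6, -8), (10, 0), (2, 7).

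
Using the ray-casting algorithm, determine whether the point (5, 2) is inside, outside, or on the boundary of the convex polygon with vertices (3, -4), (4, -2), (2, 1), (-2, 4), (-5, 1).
The point (5, 2) lies strictly outside the polygon

Cast a horizontal ray to the right from the query point and count how many polygon edges it crosses (each edge strictly once or zero times, handled with the usual half-open convention). 
Parity of crossings → even ⇒ outside.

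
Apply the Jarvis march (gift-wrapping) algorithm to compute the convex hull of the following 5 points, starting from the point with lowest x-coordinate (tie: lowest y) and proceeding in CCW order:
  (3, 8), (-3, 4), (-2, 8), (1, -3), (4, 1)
Hull (CCW) = [(-3, 4), (1, -3), (4, 1), (3, 8), (-2, 8)]

Jarvis march: at each step, from the current hull vertex p, select the next vertex q as the point such that every other point lies strictly to the left of (or on) the directed line p → q. (Equivalently: for every other point r, the cross product (q − p) × (r − p) ≥ 0.)
Starting point (lowest x, tie lowest y): (-3, 4). Wrap until returning to start. Resulting hull: (-3, 4), (1, -3), (4, 1), (3, 8), (-2, 8).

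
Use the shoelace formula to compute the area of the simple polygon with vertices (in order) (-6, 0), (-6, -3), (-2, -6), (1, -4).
Area = 19

Shoelace formula: Area = (1/2) |Σ_i (x_i · y_{i+1} − x_{i+1} · y_i)| (indices mod n). Compute each cross term:
  (-6)(-3) − (-6)(0) = 18
  (-6)(-6) − (-2)(-3) = 30
  (-2)(-4) − (1)(-6) = 14
  (1)(0) − (-6)(-4) = -24
Sum = 38, so (signed) Area = 38/2 = 19, |Area| = 19.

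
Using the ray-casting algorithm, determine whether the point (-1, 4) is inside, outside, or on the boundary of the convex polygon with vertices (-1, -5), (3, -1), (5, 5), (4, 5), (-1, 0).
The point (-1, 4) lies strictly outside the polygon

Cast a horizontal ray to the right from the query point and count how many polygon edges it crosses (each edge strictly once or zero times, handled with the usual half-open convention). 
Parity of crossings → even ⇒ outside.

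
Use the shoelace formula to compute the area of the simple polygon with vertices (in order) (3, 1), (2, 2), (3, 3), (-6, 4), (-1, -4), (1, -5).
Area = 87/2

Shoelace formula: Area = (1/2) |Σ_i (x_i · y_{i+1} − x_{i+1} · y_i)| (indices mod n). Compute each cross term:
  (3)(2) − (2)(1) = 4
  (2)(3) − (3)(2) = 0
  (3)(4) − (-6)(3) = 30
  (-6)(-4) − (-1)(4) = 28
  (-1)(-5) − (1)(-4) = 9
  (1)(1) − (3)(-5) = 16
Sum = 87, so (signed) Area = 87/2 = 87/2, |Area| = 87/2.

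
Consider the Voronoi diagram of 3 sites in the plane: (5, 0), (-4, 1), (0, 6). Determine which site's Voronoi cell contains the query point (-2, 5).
Nearest site = (0, 6)

The Voronoi cell of site s contains exactly those query points closer to s than to any other site. Compute squared distances from q = (-2, 5) to each site:
  (0 − -2)² + (6 − 5)² = 5
  (-4 − -2)² + (1 − 5)² = 20
  (5 − -2)² + (0 − 5)² = 74
Minimum is attained by (0, 6), so q lies in its Voronoi cell.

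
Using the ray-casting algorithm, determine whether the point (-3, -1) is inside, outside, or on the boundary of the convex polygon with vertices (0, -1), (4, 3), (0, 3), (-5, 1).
The point (-3, -1) lies strictly outside the polygon

Cast a horizontal ray to the right from the query point and count how many polygon edges it crosses (each edge strictly once or zero times, handled with the usual half-open convention). 
Parity of crossings → even ⇒ outside.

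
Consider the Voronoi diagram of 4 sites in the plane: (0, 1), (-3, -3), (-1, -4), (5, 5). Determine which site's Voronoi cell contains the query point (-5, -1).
Nearest site = (-3, -3)

The Voronoi cell of site s contains exactly those query points closer to s than to any other site. Compute squared distances from q = (-5, -1) to each site:
  (-3 − -5)² + (-3 − -1)² = 8
  (-1 − -5)² + (-4 − -1)² = 25
  (0 − -5)² + (1 − -1)² = 29
  (5 − -5)² + (5 − -1)² = 136
Minimum is attained by (-3, -3), so q lies in its Voronoi cell.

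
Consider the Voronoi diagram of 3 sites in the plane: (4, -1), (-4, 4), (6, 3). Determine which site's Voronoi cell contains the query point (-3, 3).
Nearest site = (-4, 4)

The Voronoi cell of site s contains exactly those query points closer to s than to any other site. Compute squared distances from q = (-3, 3) to each site:
  (-4 − -3)² + (4 − 3)² = 2
  (4 − -3)² + (-1 − 3)² = 65
  (6 − -3)² + (3 − 3)² = 81
Minimum is attained by (-4, 4), so q lies in its Voronoi cell.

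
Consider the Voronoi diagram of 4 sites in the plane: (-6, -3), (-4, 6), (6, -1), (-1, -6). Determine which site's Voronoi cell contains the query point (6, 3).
Nearest site = (6, -1)

The Voronoi cell of site s contains exactly those query points closer to s than to any other site. Compute squared distances from q = (6, 3) to each site:
  (6 − 6)² + (-1 − 3)² = 16
  (-4 − 6)² + (6 − 3)² = 109
  (-1 − 6)² + (-6 − 3)² = 130
  (-6 − 6)² + (-3 − 3)² = 180
Minimum is attained by (6, -1), so q lies in its Voronoi cell.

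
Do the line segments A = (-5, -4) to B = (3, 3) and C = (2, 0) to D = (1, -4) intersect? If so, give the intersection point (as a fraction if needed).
No (intersection of containing lines falls outside at least one segment)

Parametrize and solve: t = 24/25, s = -17/25. At least one of these is outside [0, 1], so the segments do not intersect.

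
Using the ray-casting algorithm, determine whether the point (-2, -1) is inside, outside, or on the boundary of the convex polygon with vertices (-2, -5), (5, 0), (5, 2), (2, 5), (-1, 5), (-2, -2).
The point (-2, -1) lies strictly outside the polygon

Cast a horizontal ray to the right from the query point and count how many polygon edges it crosses (each edge strictly once or zero times, handled with the usual half-open convention). 
Parity of crossings → even ⇒ outside.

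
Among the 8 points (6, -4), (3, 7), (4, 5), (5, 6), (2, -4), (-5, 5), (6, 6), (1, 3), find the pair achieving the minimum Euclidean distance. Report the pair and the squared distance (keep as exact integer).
Pair = ((5, 6), (6, 6)); squared distance = 1

Compute all C(8, 2) = 28 pairwise squared distances (x_i − x_j)² + (y_i − y_j)². The minimum is 1, attained by the pair ((5, 6), (6, 6)).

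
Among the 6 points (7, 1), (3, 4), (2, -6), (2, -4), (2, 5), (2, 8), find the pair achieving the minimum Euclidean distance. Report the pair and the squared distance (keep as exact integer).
Pair = ((3, 4), (2, 5)); squared distance = 2

Compute all C(6, 2) = 15 pairwise squared distances (x_i − x_j)² + (y_i − y_j)². The minimum is 2, attained by the pair ((3, 4), (2, 5)).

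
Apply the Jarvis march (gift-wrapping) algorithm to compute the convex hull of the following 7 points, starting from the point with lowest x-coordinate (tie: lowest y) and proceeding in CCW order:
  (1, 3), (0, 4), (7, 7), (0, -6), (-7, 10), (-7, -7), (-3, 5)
Hull (CCW) = [(-7, -7), (0, -6), (7, 7), (-7, 10)]

Jarvis march: at each step, from the current hull vertex p, select the next vertex q as the point such that every other point lies strictly to the left of (or on) the directed line p → q. (Equivalently: for every other point r, the cross product (q − p) × (r − p) ≥ 0.)
Starting point (lowest x, tie lowest y): (-7, -7). Wrap until returning to start. Resulting hull: (-7, -7), (0, -6), (7, 7), (-7, 10).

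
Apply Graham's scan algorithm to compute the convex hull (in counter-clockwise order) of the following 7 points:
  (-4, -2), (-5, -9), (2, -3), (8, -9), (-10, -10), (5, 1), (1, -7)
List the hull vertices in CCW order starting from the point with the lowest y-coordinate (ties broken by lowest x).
Hull (CCW) = [(-10, -10), (8, -9), (5, 1), (-4, -2)]

Graham scan procedure:
  1. Find the pivot p₀ = point with lowest y (tie → lowest x): (-10, -10).
  2. Sort the remaining points by polar angle around p₀.
  3. Walk through sorted points, maintaining a stack; pop the top while the last three entries make a non-left turn (cross product ≤ 0).
  4. Final stack is the convex hull in CCW order: (-10, -10), (8, -9), (5, 1), (-4, -2).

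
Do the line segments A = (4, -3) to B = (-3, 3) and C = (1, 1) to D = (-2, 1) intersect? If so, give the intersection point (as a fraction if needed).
Yes; intersection at (-2/3, 1) (t = 2/3 on AB, s = 5/9 on CD)

Parametrize AB as A + t(B − A) = (4 + -7 t, -3 + 6 t) and CD as C + s(D − C) = (1 + -3 s, 1 + 0 s). Solve the linear system for (t, s). Determinant = -18 ≠ 0, so a unique intersection of the containing lines exists. Solution: t = 2/3, s = 5/9 — both in [0, 1], so the segments cross. Intersection point: (-2/3, 1).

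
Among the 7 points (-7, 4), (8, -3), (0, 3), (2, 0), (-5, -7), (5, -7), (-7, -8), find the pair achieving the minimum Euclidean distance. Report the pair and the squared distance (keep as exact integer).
Pair = ((-5, -7), (-7, -8)); squared distance = 5

Compute all C(7, 2) = 21 pairwise squared distances (x_i − x_j)² + (y_i − y_j)². The minimum is 5, attained by the pair ((-5, -7), (-7, -8)).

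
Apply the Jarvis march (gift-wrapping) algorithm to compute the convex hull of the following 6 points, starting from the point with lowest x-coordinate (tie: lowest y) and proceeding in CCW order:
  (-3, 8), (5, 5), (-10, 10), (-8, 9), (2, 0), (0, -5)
Hull (CCW) = [(-10, 10), (0, -5), (5, 5), (-3, 8)]

Jarvis march: at each step, from the current hull vertex p, select the next vertex q as the point such that every other point lies strictly to the left of (or on) the directed line p → q. (Equivalently: for every other point r, the cross product (q − p) × (r − p) ≥ 0.)
Starting point (lowest x, tie lowest y): (-10, 10). Wrap until returning to start. Resulting hull: (-10, 10), (0, -5), (5, 5), (-3, 8).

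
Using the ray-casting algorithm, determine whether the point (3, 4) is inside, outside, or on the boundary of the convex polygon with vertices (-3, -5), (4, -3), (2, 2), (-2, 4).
The point (3, 4) lies strictly outside the polygon

Cast a horizontal ray to the right from the query point and count how many polygon edges it crosses (each edge strictly once or zero times, handled with the usual half-open convention). 
Parity of crossings → even ⇒ outside.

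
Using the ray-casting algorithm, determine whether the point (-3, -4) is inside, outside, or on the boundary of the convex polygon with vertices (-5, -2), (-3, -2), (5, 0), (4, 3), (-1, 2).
The point (-3, -4) lies strictly outside the polygon

Cast a horizontal ray to the right from the query point and count how many polygon edges it crosses (each edge strictly once or zero times, handled with the usual half-open convention). 
Parity of crossings → even ⇒ outside.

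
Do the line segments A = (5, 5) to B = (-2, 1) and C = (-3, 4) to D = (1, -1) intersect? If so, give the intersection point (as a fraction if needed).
Yes; intersection at (-53/51, 79/51) (t = 44/51 on AB, s = 25/51 on CD)

Parametrize AB as A + t(B − A) = (5 + -7 t, 5 + -4 t) and CD as C + s(D − C) = (-3 + 4 s, 4 + -5 s). Solve the linear system for (t, s). Determinant = -51 ≠ 0, so a unique intersection of the containing lines exists. Solution: t = 44/51, s = 25/51 — both in [0, 1], so the segments cross. Intersection point: (-53/51, 79/51).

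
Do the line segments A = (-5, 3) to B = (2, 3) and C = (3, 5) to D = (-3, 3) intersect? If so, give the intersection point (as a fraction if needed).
Yes; intersection at (-3, 3) (t = 2/7 on AB, s = 1 on CD)

Parametrize AB as A + t(B − A) = (-5 + 7 t, 3 + 0 t) and CD as C + s(D − C) = (3 + -6 s, 5 + -2 s). Solve the linear system for (t, s). Determinant = 14 ≠ 0, so a unique intersection of the containing lines exists. Solution: t = 2/7, s = 1 — both in [0, 1], so the segments cross. Intersection point: (-3, 3).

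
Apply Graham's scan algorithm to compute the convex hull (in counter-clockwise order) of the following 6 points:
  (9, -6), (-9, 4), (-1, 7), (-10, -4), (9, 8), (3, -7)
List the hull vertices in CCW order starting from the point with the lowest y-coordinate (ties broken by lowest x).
Hull (CCW) = [(3, -7), (9, -6), (9, 8), (-1, 7), (-9, 4), (-10, -4)]

Graham scan procedure:
  1. Find the pivot p₀ = point with lowest y (tie → lowest x): (3, -7).
  2. Sort the remaining points by polar angle around p₀.
  3. Walk through sorted points, maintaining a stack; pop the top while the last three entries make a non-left turn (cross product ≤ 0).
  4. Final stack is the convex hull in CCW order: (3, -7), (9, -6), (9, 8), (-1, 7), (-9, 4), (-10, -4).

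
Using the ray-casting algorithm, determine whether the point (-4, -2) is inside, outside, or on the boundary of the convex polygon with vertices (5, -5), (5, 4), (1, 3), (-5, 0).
The point (-4, -2) lies strictly outside the polygon

Cast a horizontal ray to the right from the query point and count how many polygon edges it crosses (each edge strictly once or zero times, handled with the usual half-open convention). 
Parity of crossings → even ⇒ outside.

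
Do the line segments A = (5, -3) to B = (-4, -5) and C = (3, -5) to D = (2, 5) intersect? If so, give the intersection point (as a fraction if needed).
Yes; intersection at (131/46, -80/23) (t = 11/46 on AB, s = 7/46 on CD)

Parametrize AB as A + t(B − A) = (5 + -9 t, -3 + -2 t) and CD as C + s(D − C) = (3 + -1 s, -5 + 10 s). Solve the linear system for (t, s). Determinant = 92 ≠ 0, so a unique intersection of the containing lines exists. Solution: t = 11/46, s = 7/46 — both in [0, 1], so the segments cross. Intersection point: (131/46, -80/23).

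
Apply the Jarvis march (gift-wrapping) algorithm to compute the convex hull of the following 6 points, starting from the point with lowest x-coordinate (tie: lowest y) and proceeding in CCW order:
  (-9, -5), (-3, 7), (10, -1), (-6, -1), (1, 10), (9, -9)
Hull (CCW) = [(-9, -5), (9, -9), (10, -1), (1, 10), (-3, 7)]

Jarvis march: at each step, from the current hull vertex p, select the next vertex q as the point such that every other point lies strictly to the left of (or on) the directed line p → q. (Equivalently: for every other point r, the cross product (q − p) × (r − p) ≥ 0.)
Starting point (lowest x, tie lowest y): (-9, -5). Wrap until returning to start. Resulting hull: (-9, -5), (9, -9), (10, -1), (1, 10), (-3, 7).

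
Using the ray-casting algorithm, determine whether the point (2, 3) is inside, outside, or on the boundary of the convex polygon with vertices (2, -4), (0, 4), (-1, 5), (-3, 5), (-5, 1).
The point (2, 3) lies strictly outside the polygon

Cast a horizontal ray to the right from the query point and count how many polygon edges it crosses (each edge strictly once or zero times, handled with the usual half-open convention). 
Parity of crossings → even ⇒ outside.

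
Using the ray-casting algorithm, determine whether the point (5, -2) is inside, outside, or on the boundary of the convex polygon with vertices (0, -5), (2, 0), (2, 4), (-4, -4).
The point (5, -2) lies strictly outside the polygon

Cast a horizontal ray to the right from the query point and count how many polygon edges it crosses (each edge strictly once or zero times, handled with the usual half-open convention). 
Parity of crossings → even ⇒ outside.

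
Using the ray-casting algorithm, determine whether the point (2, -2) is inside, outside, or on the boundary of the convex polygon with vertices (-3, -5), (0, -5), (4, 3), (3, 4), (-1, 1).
The point (2, -2) lies strictly outside the polygon

Cast a horizontal ray to the right from the query point and count how many polygon edges it crosses (each edge strictly once or zero times, handled with the usual half-open convention). 
Parity of crossings → even ⇒ outside.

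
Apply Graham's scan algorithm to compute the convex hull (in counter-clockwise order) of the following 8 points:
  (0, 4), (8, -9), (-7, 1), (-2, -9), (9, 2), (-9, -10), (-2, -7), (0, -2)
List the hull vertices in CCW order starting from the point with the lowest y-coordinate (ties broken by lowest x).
Hull (CCW) = [(-9, -10), (8, -9), (9, 2), (0, 4), (-7, 1)]

Graham scan procedure:
  1. Find the pivot p₀ = point with lowest y (tie → lowest x): (-9, -10).
  2. Sort the remaining points by polar angle around p₀.
  3. Walk through sorted points, maintaining a stack; pop the top while the last three entries make a non-left turn (cross product ≤ 0).
  4. Final stack is the convex hull in CCW order: (-9, -10), (8, -9), (9, 2), (0, 4), (-7, 1).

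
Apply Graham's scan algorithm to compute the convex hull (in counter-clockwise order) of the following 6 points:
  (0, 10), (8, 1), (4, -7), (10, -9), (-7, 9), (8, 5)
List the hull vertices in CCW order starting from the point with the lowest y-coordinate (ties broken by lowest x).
Hull (CCW) = [(10, -9), (8, 5), (0, 10), (-7, 9), (4, -7)]

Graham scan procedure:
  1. Find the pivot p₀ = point with lowest y (tie → lowest x): (10, -9).
  2. Sort the remaining points by polar angle around p₀.
  3. Walk through sorted points, maintaining a stack; pop the top while the last three entries make a non-left turn (cross product ≤ 0).
  4. Final stack is the convex hull in CCW order: (10, -9), (8, 5), (0, 10), (-7, 9), (4, -7).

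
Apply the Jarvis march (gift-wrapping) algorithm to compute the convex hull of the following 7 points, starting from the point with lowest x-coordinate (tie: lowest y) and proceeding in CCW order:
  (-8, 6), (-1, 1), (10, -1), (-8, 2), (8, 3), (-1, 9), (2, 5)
Hull (CCW) = [(-8, 2), (10, -1), (8, 3), (-1, 9), (-8, 6)]

Jarvis march: at each step, from the current hull vertex p, select the next vertex q as the point such that every other point lies strictly to the left of (or on) the directed line p → q. (Equivalently: for every other point r, the cross product (q − p) × (r − p) ≥ 0.)
Starting point (lowest x, tie lowest y): (-8, 2). Wrap until returning to start. Resulting hull: (-8, 2), (10, -1), (8, 3), (-1, 9), (-8, 6).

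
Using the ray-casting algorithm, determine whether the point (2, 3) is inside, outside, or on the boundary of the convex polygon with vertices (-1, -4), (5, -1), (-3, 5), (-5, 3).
The point (2, 3) lies strictly outside the polygon

Cast a horizontal ray to the right from the query point and count how many polygon edges it crosses (each edge strictly once or zero times, handled with the usual half-open convention). 
Parity of crossings → even ⇒ outside.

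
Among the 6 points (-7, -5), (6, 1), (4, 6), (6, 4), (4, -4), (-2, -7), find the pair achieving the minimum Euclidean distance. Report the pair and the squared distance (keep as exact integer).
Pair = ((4, 6), (6, 4)); squared distance = 8

Compute all C(6, 2) = 15 pairwise squared distances (x_i − x_j)² + (y_i − y_j)². The minimum is 8, attained by the pair ((4, 6), (6, 4)).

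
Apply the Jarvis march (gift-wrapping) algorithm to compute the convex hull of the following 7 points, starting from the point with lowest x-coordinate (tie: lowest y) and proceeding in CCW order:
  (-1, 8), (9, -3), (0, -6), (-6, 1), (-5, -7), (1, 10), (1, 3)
Hull (CCW) = [(-6, 1), (-5, -7), (0, -6), (9, -3), (1, 10), (-1, 8)]

Jarvis march: at each step, from the current hull vertex p, select the next vertex q as the point such that every other point lies strictly to the left of (or on) the directed line p → q. (Equivalently: for every other point r, the cross product (q − p) × (r − p) ≥ 0.)
Starting point (lowest x, tie lowest y): (-6, 1). Wrap until returning to start. Resulting hull: (-6, 1), (-5, -7), (0, -6), (9, -3), (1, 10), (-1, 8).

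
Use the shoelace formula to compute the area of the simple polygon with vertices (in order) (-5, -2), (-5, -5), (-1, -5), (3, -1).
Area = 20

Shoelace formula: Area = (1/2) |Σ_i (x_i · y_{i+1} − x_{i+1} · y_i)| (indices mod n). Compute each cross term:
  (-5)(-5) − (-5)(-2) = 15
  (-5)(-5) − (-1)(-5) = 20
  (-1)(-1) − (3)(-5) = 16
  (3)(-2) − (-5)(-1) = -11
Sum = 40, so (signed) Area = 40/2 = 20, |Area| = 20.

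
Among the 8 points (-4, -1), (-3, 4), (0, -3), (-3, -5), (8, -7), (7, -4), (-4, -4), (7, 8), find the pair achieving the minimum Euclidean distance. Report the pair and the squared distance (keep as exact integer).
Pair = ((-3, -5), (-4, -4)); squared distance = 2

Compute all C(8, 2) = 28 pairwise squared distances (x_i − x_j)² + (y_i − y_j)². The minimum is 2, attained by the pair ((-3, -5), (-4, -4)).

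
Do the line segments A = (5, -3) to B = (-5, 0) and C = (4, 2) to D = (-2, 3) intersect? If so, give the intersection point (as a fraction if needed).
No (intersection of containing lines falls outside at least one segment)

Parametrize and solve: t = 29/8, s = 47/8. At least one of these is outside [0, 1], so the segments do not intersect.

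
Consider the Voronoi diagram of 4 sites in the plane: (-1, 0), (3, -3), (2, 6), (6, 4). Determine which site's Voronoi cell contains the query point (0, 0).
Nearest site = (-1, 0)

The Voronoi cell of site s contains exactly those query points closer to s than to any other site. Compute squared distances from q = (0, 0) to each site:
  (-1 − 0)² + (0 − 0)² = 1
  (3 − 0)² + (-3 − 0)² = 18
  (2 − 0)² + (6 − 0)² = 40
  (6 − 0)² + (4 − 0)² = 52
Minimum is attained by (-1, 0), so q lies in its Voronoi cell.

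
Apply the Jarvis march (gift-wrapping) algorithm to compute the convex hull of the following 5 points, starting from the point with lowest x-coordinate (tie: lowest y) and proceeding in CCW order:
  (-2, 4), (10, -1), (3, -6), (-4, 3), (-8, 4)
Hull (CCW) = [(-8, 4), (3, -6), (10, -1), (-2, 4)]

Jarvis march: at each step, from the current hull vertex p, select the next vertex q as the point such that every other point lies strictly to the left of (or on) the directed line p → q. (Equivalently: for every other point r, the cross product (q − p) × (r − p) ≥ 0.)
Starting point (lowest x, tie lowest y): (-8, 4). Wrap until returning to start. Resulting hull: (-8, 4), (3, -6), (10, -1), (-2, 4).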